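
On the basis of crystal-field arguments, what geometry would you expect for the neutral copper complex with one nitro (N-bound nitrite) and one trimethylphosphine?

Each nitro (N-bound nitrite) is −1; trimethylphosphine is neutral; balancing the 0 overall charge requires Cu(I).
Copper is a group-11 element; Cu(I) is therefore d¹⁰.
With 2 monodentate ligands the coordination number is 2.
A d¹⁰ ion with only two ligands adopts a linear arrangement (sp hybridisation; no CFSE preference).

linear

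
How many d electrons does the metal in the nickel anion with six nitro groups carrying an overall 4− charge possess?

d8

Summing ligand charges against the −4 overall charge gives an oxidation state of +2 for nickel.
Ni sits in group 10, so the d-electron count is 10 − 2 = 8.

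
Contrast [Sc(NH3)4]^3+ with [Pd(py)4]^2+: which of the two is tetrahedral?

For [Sc(NH3)4]^3+: Ammonia is neutral; balancing the +3 overall charge requires Sc(III). Scandium is a group-3 element; Sc(III) is therefore d⁰. A d⁰ ion has no crystal-field stabilisation preference between square planar and tetrahedral, so four ligands adopt the sterically favoured tetrahedral geometry. → tetrahedral.
For [Pd(py)4]^2+: Ligand charges: pyridine is neutral. With an overall charge of +2 the palladium centre must be in the +2 oxidation state. Pd sits in group 10, so the d-electron count is 10 − 2 = 8. A 4d d⁸ ion has a large crystal-field splitting; square planar leaves the high-energy d_{x²−y²} orbital empty and maximises CFSE. → square planar.

[Sc(NH3)4]^3+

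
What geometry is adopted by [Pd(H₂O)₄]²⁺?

square planar

Summing ligand charges against the +2 overall charge gives an oxidation state of +2 for palladium.
Group 10 minus oxidation state 2 gives a d⁸ configuration.
With 4 monodentate ligands the coordination number is 4.
A 4d d⁸ ion has a large crystal-field splitting; square planar leaves the high-energy d_{x²−y²} orbital empty and maximises CFSE.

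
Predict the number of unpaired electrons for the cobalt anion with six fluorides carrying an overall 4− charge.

Ligand charges: each fluoride is −1. With an overall charge of −4 the cobalt centre must be in the +2 oxidation state.
Cobalt is a group-9 element; Co(II) is therefore d⁷.
The spin state decides the count: Fluoride is a weak-field ligand for a first-row metal, so the complex is high-spin.
An octahedral high-spin d⁷ ion is t₂g⁵e_g², giving 3 unpaired electrons.

3 unpaired electrons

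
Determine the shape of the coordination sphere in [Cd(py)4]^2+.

tetrahedral

Ligand charges: pyridine is neutral. With an overall charge of +2 the cadmium centre must be in the +2 oxidation state.
Cadmium is a group-12 element; Cd(II) is therefore d¹⁰.
With 4 monodentate ligands the coordination number is 4.
A d¹⁰ ion has no crystal-field stabilisation preference between square planar and tetrahedral, so four ligands adopt the sterically favoured tetrahedral geometry.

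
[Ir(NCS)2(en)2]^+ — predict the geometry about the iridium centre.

octahedral

Summing ligand charges against the +1 overall charge gives an oxidation state of +3 for iridium.
Ir sits in group 9, so the d-electron count is 9 − 3 = 6.
Counting donor atoms: 2×isothiocyanate (monodentate) → 2 donors; 2×ethylenediamine (bidentate) → 4 donors. Coordination number = 6.
Six donors around a single metal centre give an octahedral coordination sphere.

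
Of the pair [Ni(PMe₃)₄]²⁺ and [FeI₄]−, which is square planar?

[Ni(PMe₃)₄]²⁺

For [Ni(PMe₃)₄]²⁺: Trimethylphosphine is neutral; balancing the +2 overall charge requires Ni(II). Nickel is a group-10 element; Ni(II) is therefore d⁸. Trimethylphosphine is a strong-field ligand (high in the spectrochemical series). A 3d d⁸ ion with strong-field ligands gains enough CFSE to favour square planar over tetrahedral. → square planar.
For [FeI₄]−: Summing ligand charges against the −1 overall charge gives an oxidation state of +3 for iron. Iron is a group-8 element; Fe(III) is therefore d⁵. A high-spin d⁵ ion has zero CFSE in either geometry, so four ligands adopt the sterically favoured tetrahedral geometry. → tetrahedral.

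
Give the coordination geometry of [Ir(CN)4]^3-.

Ligand charges: each cyanide is −1. With an overall charge of −3 the iridium centre must be in the +1 oxidation state.
Iridium is a group-9 element; Ir(I) is therefore d⁸.
With 4 monodentate ligands the coordination number is 4.
A 5d d⁸ ion has a large crystal-field splitting; square planar leaves the high-energy d_{x²−y²} orbital empty and maximises CFSE.

square planar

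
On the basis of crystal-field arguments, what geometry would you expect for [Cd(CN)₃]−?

trigonal planar

Each cyanide is −1; balancing the −1 overall charge requires Cd(II).
Group 12 minus oxidation state 2 gives a d¹⁰ configuration.
With 3 monodentate ligands the coordination number is 3.
Three ligands around a d¹⁰ centre minimise repulsion in a trigonal-planar arrangement.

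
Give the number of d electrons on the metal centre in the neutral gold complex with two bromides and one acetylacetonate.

Each bromide is −1; each acetylacetonate is −1; balancing the 0 overall charge requires Au(III).
Group 11 minus oxidation state 3 gives a d⁸ configuration.

d⁸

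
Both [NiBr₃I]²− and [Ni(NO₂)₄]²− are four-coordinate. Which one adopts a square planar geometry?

[Ni(NO₂)₄]²−

For [NiBr₃I]²−: Each bromide is −1; each iodide is −1; balancing the −2 overall charge requires Ni(II). Nickel is a group-10 element; Ni(II) is therefore d⁸. Bromide and iodide are weak-field ligands. With weak-field ligands the CFSE gain from square planar is small, so a 3d d⁸ ion takes the sterically preferred tetrahedral geometry. → tetrahedral.
For [Ni(NO₂)₄]²−: Each nitro (N-bound nitrite) is −1; balancing the −2 overall charge requires Ni(II). Ni sits in group 10, so the d-electron count is 10 − 2 = 8. Nitro (N-bound nitrite) is a strong-field ligand (high in the spectrochemical series). A 3d d⁸ ion with strong-field ligands gains enough CFSE to favour square planar over tetrahedral. → square planar.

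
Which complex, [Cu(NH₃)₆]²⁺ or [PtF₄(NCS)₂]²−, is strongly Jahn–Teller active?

[Cu(NH₃)₆]²⁺: Summing ligand charges against the +2 overall charge gives an oxidation state of +2 for copper. Group 11 minus oxidation state 2 gives a d⁹ configuration. The t₂g⁶e_g³ configuration has an unevenly filled e_g set; the Jahn–Teller theorem predicts a tetragonal distortion (typically axial elongation) to lift the degeneracy.
[PtF₄(NCS)₂]²−: Each fluoride is −1; each isothiocyanate is −1; balancing the −2 overall charge requires Pt(IV). Platinum is a group-10 element; Pt(IV) is therefore d⁶. A 5d ion has a large Δₒ and is invariably low-spin. The d⁶ configuration leaves the e_g set evenly filled (or empty) — no strong Jahn–Teller driving force.

[Cu(NH₃)₆]²⁺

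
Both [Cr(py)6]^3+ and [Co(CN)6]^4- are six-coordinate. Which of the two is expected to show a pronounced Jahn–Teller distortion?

[Co(CN)6]^4-

[Cr(py)6]^3+: Ligand charges: pyridine is neutral. With an overall charge of +3 the chromium centre must be in the +3 oxidation state. Group 6 minus oxidation state 3 gives a d³ configuration. The d³ configuration leaves the e_g set evenly filled (or empty) — no strong Jahn–Teller driving force.
[Co(CN)6]^4-: Summing ligand charges against the −4 overall charge gives an oxidation state of +2 for cobalt. Cobalt is a group-9 element; Co(II) is therefore d⁷. Cyanide is a strong-field ligand (high in the spectrochemical series) for a first-row metal, so the complex is low-spin. The t₂g⁶e_g¹ (low-spin) configuration has an unevenly filled e_g set; the Jahn–Teller theorem predicts a tetragonal distortion (typically axial elongation) to lift the degeneracy.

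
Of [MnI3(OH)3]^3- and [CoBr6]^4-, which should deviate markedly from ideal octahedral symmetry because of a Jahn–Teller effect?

[MnI3(OH)3]^3-

[MnI3(OH)3]^3-: Each iodide is −1; each hydroxide is −1; balancing the −3 overall charge requires Mn(III). Group 7 minus oxidation state 3 gives a d⁴ configuration. Hydroxide and iodide are weak-field ligands for a first-row metal, so the complex is high-spin. The t₂g³e_g¹ (high-spin) configuration has an unevenly filled e_g set; the Jahn–Teller theorem predicts a tetragonal distortion (typically axial elongation) to lift the degeneracy.
[CoBr6]^4-: Each bromide is −1; balancing the −4 overall charge requires Co(II). Co sits in group 9, so the d-electron count is 9 − 2 = 7. Bromide is a weak-field ligand for a first-row metal, so the complex is high-spin. The d⁷ configuration leaves the e_g set evenly filled (or empty) — no strong Jahn–Teller driving force.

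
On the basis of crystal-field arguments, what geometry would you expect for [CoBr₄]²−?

tetrahedral

Summing ligand charges against the −2 overall charge gives an oxidation state of +2 for cobalt.
Co sits in group 9, so the d-electron count is 9 − 2 = 7.
Coordination number: 4.
Bromide is a weak-field ligand.
For a high-spin 3d d⁷ ion with weak-field ligands the small Δₜ gives little square-planar CFSE advantage, so four ligands adopt the sterically favoured tetrahedral geometry.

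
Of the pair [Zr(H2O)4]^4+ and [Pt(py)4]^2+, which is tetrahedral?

For [Zr(H2O)4]^4+: Water is neutral; balancing the +4 overall charge requires Zr(IV). Zr sits in group 4, so the d-electron count is 4 − 4 = 0. A d⁰ ion has no crystal-field stabilisation preference between square planar and tetrahedral, so four ligands adopt the sterically favoured tetrahedral geometry. → tetrahedral.
For [Pt(py)4]^2+: Pyridine is neutral; balancing the +2 overall charge requires Pt(II). Group 10 minus oxidation state 2 gives a d⁸ configuration. A 5d d⁸ ion has a large crystal-field splitting; square planar leaves the high-energy d_{x²−y²} orbital empty and maximises CFSE. → square planar.

[Zr(H2O)4]^4+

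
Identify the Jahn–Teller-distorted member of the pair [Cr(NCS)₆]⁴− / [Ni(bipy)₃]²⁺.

[Cr(NCS)₆]⁴−: Ligand charges: each isothiocyanate is −1. With an overall charge of −4 the chromium centre must be in the +2 oxidation state. Cr sits in group 6, so the d-electron count is 6 − 2 = 4. Isothiocyanate is a weak-field ligand for a first-row metal, so the complex is high-spin. The t₂g³e_g¹ (high-spin) configuration has an unevenly filled e_g set; the Jahn–Teller theorem predicts a tetragonal distortion (typically axial elongation) to lift the degeneracy.
[Ni(bipy)₃]²⁺: Summing ligand charges against the +2 overall charge gives an oxidation state of +2 for nickel. Ni sits in group 10, so the d-electron count is 10 − 2 = 8. The d⁸ configuration leaves the e_g set evenly filled (or empty) — no strong Jahn–Teller driving force.

[Cr(NCS)₆]⁴−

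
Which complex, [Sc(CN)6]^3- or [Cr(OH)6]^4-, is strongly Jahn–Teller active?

[Cr(OH)6]^4-

[Sc(CN)6]^3-: Each cyanide is −1; balancing the −3 overall charge requires Sc(III). Sc sits in group 3, so the d-electron count is 3 − 3 = 0. The d⁰ configuration leaves the e_g set evenly filled (or empty) — no strong Jahn–Teller driving force.
[Cr(OH)6]^4-: Ligand charges: each hydroxide is −1. With an overall charge of −4 the chromium centre must be in the +2 oxidation state. Cr sits in group 6, so the d-electron count is 6 − 2 = 4. Hydroxide is a weak-field ligand for a first-row metal, so the complex is high-spin. The t₂g³e_g¹ (high-spin) configuration has an unevenly filled e_g set; the Jahn–Teller theorem predicts a tetragonal distortion (typically axial elongation) to lift the degeneracy.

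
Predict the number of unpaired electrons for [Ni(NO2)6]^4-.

Summing ligand charges against the −4 overall charge gives an oxidation state of +2 for nickel.
Nickel is a group-10 element; Ni(II) is therefore d⁸.
In an octahedral field the d⁸ configuration is t₂g⁶e_g² (only one arrangement possible), giving 2 unpaired electrons.

2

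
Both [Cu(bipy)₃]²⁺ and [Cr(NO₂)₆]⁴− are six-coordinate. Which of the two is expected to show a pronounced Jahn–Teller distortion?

[Cu(bipy)₃]²⁺: Ligand charges: 2,2′-bipyridine is neutral. With an overall charge of +2 the copper centre must be in the +2 oxidation state. Cu sits in group 11, so the d-electron count is 11 − 2 = 9. The t₂g⁶e_g³ configuration has an unevenly filled e_g set; the Jahn–Teller theorem predicts a tetragonal distortion (typically axial elongation) to lift the degeneracy.
[Cr(NO₂)₆]⁴−: Ligand charges: each nitro (N-bound nitrite) is −1. With an overall charge of −4 the chromium centre must be in the +2 oxidation state. Group 6 minus oxidation state 2 gives a d⁴ configuration. Nitro (N-bound nitrite) is a strong-field ligand (high in the spectrochemical series) for a first-row metal, so the complex is low-spin. The d⁴ configuration leaves the e_g set evenly filled (or empty) — no strong Jahn–Teller driving force.

[Cu(bipy)₃]²⁺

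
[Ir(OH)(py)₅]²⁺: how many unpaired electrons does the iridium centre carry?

Ligand charges: each hydroxide is −1; pyridine is neutral. With an overall charge of +2 the iridium centre must be in the +3 oxidation state.
Ir sits in group 9, so the d-electron count is 9 − 3 = 6.
The spin state decides the count: a 5d ion has a large Δₒ and is invariably low-spin.
An octahedral low-spin d⁶ ion is t₂g⁶e_g⁰, giving 0 unpaired electrons.

0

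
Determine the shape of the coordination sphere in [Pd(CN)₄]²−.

square planar

Ligand charges: each cyanide is −1. With an overall charge of −2 the palladium centre must be in the +2 oxidation state.
Pd sits in group 10, so the d-electron count is 10 − 2 = 8.
Coordination number: 4.
A 4d d⁸ ion has a large crystal-field splitting; square planar leaves the high-energy d_{x²−y²} orbital empty and maximises CFSE.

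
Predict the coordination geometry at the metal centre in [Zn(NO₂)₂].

Ligand charges: each nitro (N-bound nitrite) is −1. With an overall charge of 0 the zinc centre must be in the +2 oxidation state.
Zinc is a group-12 element; Zn(II) is therefore d¹⁰.
Coordination number: 2.
A d¹⁰ ion with only two ligands adopts a linear arrangement (sp hybridisation; no CFSE preference).

linear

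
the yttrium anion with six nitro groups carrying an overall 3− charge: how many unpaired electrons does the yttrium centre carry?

0 unpaired electrons

Summing ligand charges against the −3 overall charge gives an oxidation state of +3 for yttrium.
Yttrium is a group-3 element; Y(III) is therefore d⁰.
In an octahedral field the d⁰ configuration is t₂g⁰e_g⁰, giving 0 unpaired electrons.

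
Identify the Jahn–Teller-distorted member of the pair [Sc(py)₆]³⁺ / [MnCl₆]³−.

[MnCl₆]³−

[Sc(py)₆]³⁺: Ligand charges: pyridine is neutral. With an overall charge of +3 the scandium centre must be in the +3 oxidation state. Scandium is a group-3 element; Sc(III) is therefore d⁰. The d⁰ configuration leaves the e_g set evenly filled (or empty) — no strong Jahn–Teller driving force.
[MnCl₆]³−: Summing ligand charges against the −3 overall charge gives an oxidation state of +3 for manganese. Mn sits in group 7, so the d-electron count is 7 − 3 = 4. Chloride is a weak-field ligand for a first-row metal, so the complex is high-spin. The t₂g³e_g¹ (high-spin) configuration has an unevenly filled e_g set; the Jahn–Teller theorem predicts a tetragonal distortion (typically axial elongation) to lift the degeneracy.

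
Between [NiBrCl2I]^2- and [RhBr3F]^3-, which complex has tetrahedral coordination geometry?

[NiBrCl2I]^2-

For [NiBrCl2I]^2-: Summing ligand charges against the −2 overall charge gives an oxidation state of +2 for nickel. Ni sits in group 10, so the d-electron count is 10 − 2 = 8. Bromide, chloride, and iodide are weak-field ligands. With weak-field ligands the CFSE gain from square planar is small, so a 3d d⁸ ion takes the sterically preferred tetrahedral geometry. → tetrahedral.
For [RhBr3F]^3-: Ligand charges: each bromide is −1; each fluoride is −1. With an overall charge of −3 the rhodium centre must be in the +1 oxidation state. Group 9 minus oxidation state 1 gives a d⁸ configuration. A 4d d⁸ ion has a large crystal-field splitting; square planar leaves the high-energy d_{x²−y²} orbital empty and maximises CFSE. → square planar.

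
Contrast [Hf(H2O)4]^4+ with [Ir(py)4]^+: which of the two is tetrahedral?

[Hf(H2O)4]^4+

For [Hf(H2O)4]^4+: Ligand charges: water is neutral. With an overall charge of +4 the hafnium centre must be in the +4 oxidation state. Hafnium is a group-4 element; Hf(IV) is therefore d⁰. A d⁰ ion has no crystal-field stabilisation preference between square planar and tetrahedral, so four ligands adopt the sterically favoured tetrahedral geometry. → tetrahedral.
For [Ir(py)4]^+: Ligand charges: pyridine is neutral. With an overall charge of +1 the iridium centre must be in the +1 oxidation state. Ir sits in group 9, so the d-electron count is 9 − 1 = 8. A 5d d⁸ ion has a large crystal-field splitting; square planar leaves the high-energy d_{x²−y²} orbital empty and maximises CFSE. → square planar.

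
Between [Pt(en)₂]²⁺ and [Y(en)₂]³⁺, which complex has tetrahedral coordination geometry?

[Y(en)₂]³⁺

For [Pt(en)₂]²⁺: Ethylenediamine is neutral; balancing the +2 overall charge requires Pt(II). Group 10 minus oxidation state 2 gives a d⁸ configuration. A 5d d⁸ ion has a large crystal-field splitting; square planar leaves the high-energy d_{x²−y²} orbital empty and maximises CFSE. → square planar.
For [Y(en)₂]³⁺: Summing ligand charges against the +3 overall charge gives an oxidation state of +3 for yttrium. Y sits in group 3, so the d-electron count is 3 − 3 = 0. A d⁰ ion has no crystal-field stabilisation preference between square planar and tetrahedral, so four ligands adopt the sterically favoured tetrahedral geometry. → tetrahedral.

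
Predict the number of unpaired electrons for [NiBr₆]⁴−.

Ligand charges: each bromide is −1. With an overall charge of −4 the nickel centre must be in the +2 oxidation state.
Nickel is a group-10 element; Ni(II) is therefore d⁸.
In an octahedral field the d⁸ configuration is t₂g⁶e_g² (only one arrangement possible), giving 2 unpaired electrons.

2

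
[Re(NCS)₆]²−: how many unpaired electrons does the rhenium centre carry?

3

Each isothiocyanate is −1; balancing the −2 overall charge requires Re(IV).
Re sits in group 7, so the d-electron count is 7 − 4 = 3.
In an octahedral field the d³ configuration is t₂g³e_g⁰ (only one arrangement possible), giving 3 unpaired electrons.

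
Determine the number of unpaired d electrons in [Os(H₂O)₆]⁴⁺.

2 unpaired electrons

Water is neutral; balancing the +4 overall charge requires Os(IV).
Osmium is a group-8 element; Os(IV) is therefore d⁴.
The spin state decides the count: a 5d ion has a large Δₒ and is invariably low-spin.
An octahedral low-spin d⁴ ion is t₂g⁴e_g⁰, giving 2 unpaired electrons.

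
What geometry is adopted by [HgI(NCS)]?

Summing ligand charges against the 0 overall charge gives an oxidation state of +2 for mercury.
Hg sits in group 12, so the d-electron count is 12 − 2 = 10.
With 2 monodentate ligands the coordination number is 2.
A d¹⁰ ion with only two ligands adopts a linear arrangement (sp hybridisation; no CFSE preference).

linear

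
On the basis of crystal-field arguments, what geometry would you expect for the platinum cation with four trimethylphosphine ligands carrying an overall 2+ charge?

square planar

Trimethylphosphine is neutral; balancing the +2 overall charge requires Pt(II).
Platinum is a group-10 element; Pt(II) is therefore d⁸.
Coordination number: 4.
A 5d d⁸ ion has a large crystal-field splitting; square planar leaves the high-energy d_{x²−y²} orbital empty and maximises CFSE.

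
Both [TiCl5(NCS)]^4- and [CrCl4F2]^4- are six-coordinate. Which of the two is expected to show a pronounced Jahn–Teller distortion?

[CrCl4F2]^4-

[TiCl5(NCS)]^4-: Ligand charges: each chloride is −1; each isothiocyanate is −1. With an overall charge of −4 the titanium centre must be in the +2 oxidation state. Group 4 minus oxidation state 2 gives a d² configuration. The d² configuration leaves the e_g set evenly filled (or empty) — no strong Jahn–Teller driving force.
[CrCl4F2]^4-: Summing ligand charges against the −4 overall charge gives an oxidation state of +2 for chromium. Chromium is a group-6 element; Cr(II) is therefore d⁴. Chloride and fluoride are weak-field ligands for a first-row metal, so the complex is high-spin. The t₂g³e_g¹ (high-spin) configuration has an unevenly filled e_g set; the Jahn–Teller theorem predicts a tetragonal distortion (typically axial elongation) to lift the degeneracy.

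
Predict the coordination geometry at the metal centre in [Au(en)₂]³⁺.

Ligand charges: ethylenediamine is neutral. With an overall charge of +3 the gold centre must be in the +3 oxidation state.
Group 11 minus oxidation state 3 gives a d⁸ configuration.
Counting donor atoms: 2×ethylenediamine (bidentate) → 4 donors. Coordination number = 4.
A 5d d⁸ ion has a large crystal-field splitting; square planar leaves the high-energy d_{x²−y²} orbital empty and maximises CFSE.

square planar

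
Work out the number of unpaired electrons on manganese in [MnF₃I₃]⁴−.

Summing ligand charges against the −4 overall charge gives an oxidation state of +2 for manganese.
Mn sits in group 7, so the d-electron count is 7 − 2 = 5.
The spin state decides the count: Fluoride and iodide are weak-field ligands for a first-row metal, so the complex is high-spin.
An octahedral high-spin d⁵ ion is t₂g³e_g², giving 5 unpaired electrons.

5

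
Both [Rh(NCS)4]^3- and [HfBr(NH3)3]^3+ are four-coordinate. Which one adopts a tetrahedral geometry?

[HfBr(NH3)3]^3+

For [Rh(NCS)4]^3-: Each isothiocyanate is −1; balancing the −3 overall charge requires Rh(I). Rh sits in group 9, so the d-electron count is 9 − 1 = 8. A 4d d⁸ ion has a large crystal-field splitting; square planar leaves the high-energy d_{x²−y²} orbital empty and maximises CFSE. → square planar.
For [HfBr(NH3)3]^3+: Ligand charges: each bromide is −1; ammonia is neutral. With an overall charge of +3 the hafnium centre must be in the +4 oxidation state. Hafnium is a group-4 element; Hf(IV) is therefore d⁰. A d⁰ ion has no crystal-field stabilisation preference between square planar and tetrahedral, so four ligands adopt the sterically favoured tetrahedral geometry. → tetrahedral.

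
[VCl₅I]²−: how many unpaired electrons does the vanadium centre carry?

1

Ligand charges: each chloride is −1; each iodide is −1. With an overall charge of −2 the vanadium centre must be in the +4 oxidation state.
Vanadium is a group-5 element; V(IV) is therefore d¹.
In an octahedral field the d¹ configuration is t₂g¹e_g⁰ (only one arrangement possible), giving 1 unpaired electron.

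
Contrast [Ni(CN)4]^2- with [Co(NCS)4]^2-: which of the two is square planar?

For [Ni(CN)4]^2-: Ligand charges: each cyanide is −1. With an overall charge of −2 the nickel centre must be in the +2 oxidation state. Ni sits in group 10, so the d-electron count is 10 − 2 = 8. Cyanide is a strong-field ligand (high in the spectrochemical series). A 3d d⁸ ion with strong-field ligands gains enough CFSE to favour square planar over tetrahedral. → square planar.
For [Co(NCS)4]^2-: Summing ligand charges against the −2 overall charge gives an oxidation state of +2 for cobalt. Cobalt is a group-9 element; Co(II) is therefore d⁷. For a high-spin 3d d⁷ ion with weak-field ligands the small Δₜ gives little square-planar CFSE advantage, so four ligands adopt the sterically favoured tetrahedral geometry. → tetrahedral.

[Ni(CN)4]^2-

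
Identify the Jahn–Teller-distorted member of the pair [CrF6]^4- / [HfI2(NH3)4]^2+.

[CrF6]^4-: Ligand charges: each fluoride is −1. With an overall charge of −4 the chromium centre must be in the +2 oxidation state. Chromium is a group-6 element; Cr(II) is therefore d⁴. Fluoride is a weak-field ligand for a first-row metal, so the complex is high-spin. The t₂g³e_g¹ (high-spin) configuration has an unevenly filled e_g set; the Jahn–Teller theorem predicts a tetragonal distortion (typically axial elongation) to lift the degeneracy.
[HfI2(NH3)4]^2+: Summing ligand charges against the +2 overall charge gives an oxidation state of +4 for hafnium. Hf sits in group 4, so the d-electron count is 4 − 4 = 0. The d⁰ configuration leaves the e_g set evenly filled (or empty) — no strong Jahn–Teller driving force.

[CrF6]^4-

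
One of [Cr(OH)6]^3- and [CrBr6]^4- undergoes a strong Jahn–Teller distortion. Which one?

[Cr(OH)6]^3-: Each hydroxide is −1; balancing the −3 overall charge requires Cr(III). Chromium is a group-6 element; Cr(III) is therefore d³. The d³ configuration leaves the e_g set evenly filled (or empty) — no strong Jahn–Teller driving force.
[CrBr6]^4-: Ligand charges: each bromide is −1. With an overall charge of −4 the chromium centre must be in the +2 oxidation state. Group 6 minus oxidation state 2 gives a d⁴ configuration. Bromide is a weak-field ligand for a first-row metal, so the complex is high-spin. The t₂g³e_g¹ (high-spin) configuration has an unevenly filled e_g set; the Jahn–Teller theorem predicts a tetragonal distortion (typically axial elongation) to lift the degeneracy.

[CrBr6]^4-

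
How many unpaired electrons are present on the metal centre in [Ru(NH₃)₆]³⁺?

Ammonia is neutral; balancing the +3 overall charge requires Ru(III).
Ru sits in group 8, so the d-electron count is 8 − 3 = 5.
The spin state decides the count: a 4d ion has a large Δₒ and is invariably low-spin.
An octahedral low-spin d⁵ ion is t₂g⁵e_g⁰, giving 1 unpaired electron.

1 unpaired electron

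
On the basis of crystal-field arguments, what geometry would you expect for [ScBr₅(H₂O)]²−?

octahedral

Each bromide is −1; water is neutral; balancing the −2 overall charge requires Sc(III).
Sc sits in group 3, so the d-electron count is 3 − 3 = 0.
Coordination number: 6.
Six donors around a single metal centre give an octahedral coordination sphere.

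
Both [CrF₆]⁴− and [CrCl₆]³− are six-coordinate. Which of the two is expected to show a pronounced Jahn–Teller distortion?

[CrF₆]⁴−: Summing ligand charges against the −4 overall charge gives an oxidation state of +2 for chromium. Group 6 minus oxidation state 2 gives a d⁴ configuration. Fluoride is a weak-field ligand for a first-row metal, so the complex is high-spin. The t₂g³e_g¹ (high-spin) configuration has an unevenly filled e_g set; the Jahn–Teller theorem predicts a tetragonal distortion (typically axial elongation) to lift the degeneracy.
[CrCl₆]³−: Summing ligand charges against the −3 overall charge gives an oxidation state of +3 for chromium. Group 6 minus oxidation state 3 gives a d³ configuration. The d³ configuration leaves the e_g set evenly filled (or empty) — no strong Jahn–Teller driving force.

[CrF₆]⁴−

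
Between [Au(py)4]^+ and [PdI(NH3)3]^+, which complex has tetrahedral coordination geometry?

For [Au(py)4]^+: Summing ligand charges against the +1 overall charge gives an oxidation state of +1 for gold. Au sits in group 11, so the d-electron count is 11 − 1 = 10. A d¹⁰ ion has no crystal-field stabilisation preference between square planar and tetrahedral, so four ligands adopt the sterically favoured tetrahedral geometry. → tetrahedral.
For [PdI(NH3)3]^+: Each iodide is −1; ammonia is neutral; balancing the +1 overall charge requires Pd(II). Palladium is a group-10 element; Pd(II) is therefore d⁸. A 4d d⁸ ion has a large crystal-field splitting; square planar leaves the high-energy d_{x²−y²} orbital empty and maximises CFSE. → square planar.

[Au(py)4]^+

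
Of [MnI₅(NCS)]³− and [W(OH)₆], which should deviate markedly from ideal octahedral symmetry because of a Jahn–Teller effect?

[MnI₅(NCS)]³−

[MnI₅(NCS)]³−: Summing ligand charges against the −3 overall charge gives an oxidation state of +3 for manganese. Group 7 minus oxidation state 3 gives a d⁴ configuration. Iodide and isothiocyanate are weak-field ligands for a first-row metal, so the complex is high-spin. The t₂g³e_g¹ (high-spin) configuration has an unevenly filled e_g set; the Jahn–Teller theorem predicts a tetragonal distortion (typically axial elongation) to lift the degeneracy.
[W(OH)₆]: Each hydroxide is −1; balancing the 0 overall charge requires W(VI). Tungsten is a group-6 element; W(VI) is therefore d⁰. The d⁰ configuration leaves the e_g set evenly filled (or empty) — no strong Jahn–Teller driving force.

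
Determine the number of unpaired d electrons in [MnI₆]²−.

Summing ligand charges against the −2 overall charge gives an oxidation state of +4 for manganese.
Mn sits in group 7, so the d-electron count is 7 − 4 = 3.
In an octahedral field the d³ configuration is t₂g³e_g⁰ (only one arrangement possible), giving 3 unpaired electrons.

3 unpaired electrons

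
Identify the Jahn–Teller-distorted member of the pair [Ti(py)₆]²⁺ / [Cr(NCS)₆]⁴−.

[Ti(py)₆]²⁺: Summing ligand charges against the +2 overall charge gives an oxidation state of +2 for titanium. Ti sits in group 4, so the d-electron count is 4 − 2 = 2. The d² configuration leaves the e_g set evenly filled (or empty) — no strong Jahn–Teller driving force.
[Cr(NCS)₆]⁴−: Summing ligand charges against the −4 overall charge gives an oxidation state of +2 for chromium. Group 6 minus oxidation state 2 gives a d⁴ configuration. Isothiocyanate is a weak-field ligand for a first-row metal, so the complex is high-spin. The t₂g³e_g¹ (high-spin) configuration has an unevenly filled e_g set; the Jahn–Teller theorem predicts a tetragonal distortion (typically axial elongation) to lift the degeneracy.

[Cr(NCS)₆]⁴−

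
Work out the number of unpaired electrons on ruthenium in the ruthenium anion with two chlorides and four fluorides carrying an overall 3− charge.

1 unpaired electron

Ligand charges: each chloride is −1; each fluoride is −1. With an overall charge of −3 the ruthenium centre must be in the +3 oxidation state.
Ru sits in group 8, so the d-electron count is 8 − 3 = 5.
The spin state decides the count: a 4d ion has a large Δₒ and is invariably low-spin.
An octahedral low-spin d⁵ ion is t₂g⁵e_g⁰, giving 1 unpaired electron.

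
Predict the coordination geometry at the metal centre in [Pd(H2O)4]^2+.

square planar

Ligand charges: water is neutral. With an overall charge of +2 the palladium centre must be in the +2 oxidation state.
Palladium is a group-10 element; Pd(II) is therefore d⁸.
Coordination number: 4.
A 4d d⁸ ion has a large crystal-field splitting; square planar leaves the high-energy d_{x²−y²} orbital empty and maximises CFSE.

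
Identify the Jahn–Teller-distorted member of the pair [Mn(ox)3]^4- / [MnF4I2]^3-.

[MnF4I2]^3-

[Mn(ox)3]^4-: Each oxalate is −2; balancing the −4 overall charge requires Mn(II). Manganese is a group-7 element; Mn(II) is therefore d⁵. Oxalate is a weak-field ligand for a first-row metal, so the complex is high-spin. The d⁵ configuration leaves the e_g set evenly filled (or empty) — no strong Jahn–Teller driving force.
[MnF4I2]^3-: Each fluoride is −1; each iodide is −1; balancing the −3 overall charge requires Mn(III). Mn sits in group 7, so the d-electron count is 7 − 3 = 4. Fluoride and iodide are weak-field ligands for a first-row metal, so the complex is high-spin. The t₂g³e_g¹ (high-spin) configuration has an unevenly filled e_g set; the Jahn–Teller theorem predicts a tetragonal distortion (typically axial elongation) to lift the degeneracy.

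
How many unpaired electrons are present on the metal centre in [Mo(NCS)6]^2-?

Ligand charges: each isothiocyanate is −1. With an overall charge of −2 the molybdenum centre must be in the +4 oxidation state.
Group 6 minus oxidation state 4 gives a d² configuration.
In an octahedral field the d² configuration is t₂g²e_g⁰ (only one arrangement possible), giving 2 unpaired electrons.

2 unpaired electrons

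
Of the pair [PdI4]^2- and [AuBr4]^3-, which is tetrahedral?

[AuBr4]^3-

For [PdI4]^2-: Ligand charges: each iodide is −1. With an overall charge of −2 the palladium centre must be in the +2 oxidation state. Group 10 minus oxidation state 2 gives a d⁸ configuration. A 4d d⁸ ion has a large crystal-field splitting; square planar leaves the high-energy d_{x²−y²} orbital empty and maximises CFSE. → square planar.
For [AuBr4]^3-: Each bromide is −1; balancing the −3 overall charge requires Au(I). Gold is a group-11 element; Au(I) is therefore d¹⁰. A d¹⁰ ion has no crystal-field stabilisation preference between square planar and tetrahedral, so four ligands adopt the sterically favoured tetrahedral geometry. → tetrahedral.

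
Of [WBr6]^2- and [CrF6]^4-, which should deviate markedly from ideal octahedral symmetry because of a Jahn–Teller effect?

[WBr6]^2-: Each bromide is −1; balancing the −2 overall charge requires W(IV). Group 6 minus oxidation state 4 gives a d² configuration. The d² configuration leaves the e_g set evenly filled (or empty) — no strong Jahn–Teller driving force.
[CrF6]^4-: Each fluoride is −1; balancing the −4 overall charge requires Cr(II). Chromium is a group-6 element; Cr(II) is therefore d⁴. Fluoride is a weak-field ligand for a first-row metal, so the complex is high-spin. The t₂g³e_g¹ (high-spin) configuration has an unevenly filled e_g set; the Jahn–Teller theorem predicts a tetragonal distortion (typically axial elongation) to lift the degeneracy.

[CrF6]^4-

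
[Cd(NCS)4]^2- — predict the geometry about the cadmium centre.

Each isothiocyanate is −1; balancing the −2 overall charge requires Cd(II).
Cd sits in group 12, so the d-electron count is 12 − 2 = 10.
With 4 monodentate ligands the coordination number is 4.
A d¹⁰ ion has no crystal-field stabilisation preference between square planar and tetrahedral, so four ligands adopt the sterically favoured tetrahedral geometry.

tetrahedral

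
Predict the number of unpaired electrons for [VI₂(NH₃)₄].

Ligand charges: each iodide is −1; ammonia is neutral. With an overall charge of 0 the vanadium centre must be in the +2 oxidation state.
Group 5 minus oxidation state 2 gives a d³ configuration.
In an octahedral field the d³ configuration is t₂g³e_g⁰ (only one arrangement possible), giving 3 unpaired electrons.

3 unpaired electrons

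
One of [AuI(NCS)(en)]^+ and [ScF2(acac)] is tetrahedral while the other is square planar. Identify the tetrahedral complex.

For [AuI(NCS)(en)]^+: Summing ligand charges against the +1 overall charge gives an oxidation state of +3 for gold. Gold is a group-11 element; Au(III) is therefore d⁸. A 5d d⁸ ion has a large crystal-field splitting; square planar leaves the high-energy d_{x²−y²} orbital empty and maximises CFSE. → square planar.
For [ScF2(acac)]: Ligand charges: each fluoride is −1; each acetylacetonate is −1. With an overall charge of 0 the scandium centre must be in the +3 oxidation state. Group 3 minus oxidation state 3 gives a d⁰ configuration. A d⁰ ion has no crystal-field stabilisation preference between square planar and tetrahedral, so four ligands adopt the sterically favoured tetrahedral geometry. → tetrahedral.

[ScF2(acac)]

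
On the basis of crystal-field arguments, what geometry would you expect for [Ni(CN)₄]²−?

square planar

Summing ligand charges against the −2 overall charge gives an oxidation state of +2 for nickel.
Nickel is a group-10 element; Ni(II) is therefore d⁸.
Coordination number: 4.
Cyanide is a strong-field ligand (high in the spectrochemical series).
A 3d d⁸ ion with strong-field ligands gains enough CFSE to favour square planar over tetrahedral.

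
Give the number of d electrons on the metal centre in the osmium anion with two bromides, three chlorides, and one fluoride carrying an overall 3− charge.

d5

Each bromide is −1; each chloride is −1; each fluoride is −1; balancing the −3 overall charge requires Os(III).
Os sits in group 8, so the d-electron count is 8 − 3 = 5.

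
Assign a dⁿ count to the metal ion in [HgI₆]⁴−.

d10

Each iodide is −1; balancing the −4 overall charge requires Hg(II).
Hg sits in group 12, so the d-electron count is 12 − 2 = 10.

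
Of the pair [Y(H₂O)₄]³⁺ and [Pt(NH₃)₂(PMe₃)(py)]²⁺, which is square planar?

[Pt(NH₃)₂(PMe₃)(py)]²⁺

For [Y(H₂O)₄]³⁺: Water is neutral; balancing the +3 overall charge requires Y(III). Yttrium is a group-3 element; Y(III) is therefore d⁰. A d⁰ ion has no crystal-field stabilisation preference between square planar and tetrahedral, so four ligands adopt the sterically favoured tetrahedral geometry. → tetrahedral.
For [Pt(NH₃)₂(PMe₃)(py)]²⁺: Ligand charges: ammonia is neutral; trimethylphosphine is neutral; pyridine is neutral. With an overall charge of +2 the platinum centre must be in the +2 oxidation state. Platinum is a group-10 element; Pt(II) is therefore d⁸. A 5d d⁸ ion has a large crystal-field splitting; square planar leaves the high-energy d_{x²−y²} orbital empty and maximises CFSE. → square planar.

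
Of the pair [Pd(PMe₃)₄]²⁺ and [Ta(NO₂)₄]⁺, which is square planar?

[Pd(PMe₃)₄]²⁺

For [Pd(PMe₃)₄]²⁺: Trimethylphosphine is neutral; balancing the +2 overall charge requires Pd(II). Group 10 minus oxidation state 2 gives a d⁸ configuration. A 4d d⁸ ion has a large crystal-field splitting; square planar leaves the high-energy d_{x²−y²} orbital empty and maximises CFSE. → square planar.
For [Ta(NO₂)₄]⁺: Summing ligand charges against the +1 overall charge gives an oxidation state of +5 for tantalum. Group 5 minus oxidation state 5 gives a d⁰ configuration. A d⁰ ion has no crystal-field stabilisation preference between square planar and tetrahedral, so four ligands adopt the sterically favoured tetrahedral geometry. → tetrahedral.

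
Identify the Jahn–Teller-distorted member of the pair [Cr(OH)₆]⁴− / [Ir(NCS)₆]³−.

[Cr(OH)₆]⁴−: Each hydroxide is −1; balancing the −4 overall charge requires Cr(II). Cr sits in group 6, so the d-electron count is 6 − 2 = 4. Hydroxide is a weak-field ligand for a first-row metal, so the complex is high-spin. The t₂g³e_g¹ (high-spin) configuration has an unevenly filled e_g set; the Jahn–Teller theorem predicts a tetragonal distortion (typically axial elongation) to lift the degeneracy.
[Ir(NCS)₆]³−: Each isothiocyanate is −1; balancing the −3 overall charge requires Ir(III). Group 9 minus oxidation state 3 gives a d⁶ configuration. A 5d ion has a large Δₒ and is invariably low-spin. The d⁶ configuration leaves the e_g set evenly filled (or empty) — no strong Jahn–Teller driving force.

[Cr(OH)₆]⁴−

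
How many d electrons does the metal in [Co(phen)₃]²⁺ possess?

d7

Summing ligand charges against the +2 overall charge gives an oxidation state of +2 for cobalt.
Group 9 minus oxidation state 2 gives a d⁷ configuration.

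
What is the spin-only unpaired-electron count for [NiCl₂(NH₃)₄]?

2 unpaired electrons

Each chloride is −1; ammonia is neutral; balancing the 0 overall charge requires Ni(II).
Group 10 minus oxidation state 2 gives a d⁸ configuration.
In an octahedral field the d⁸ configuration is t₂g⁶e_g² (only one arrangement possible), giving 2 unpaired electrons.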